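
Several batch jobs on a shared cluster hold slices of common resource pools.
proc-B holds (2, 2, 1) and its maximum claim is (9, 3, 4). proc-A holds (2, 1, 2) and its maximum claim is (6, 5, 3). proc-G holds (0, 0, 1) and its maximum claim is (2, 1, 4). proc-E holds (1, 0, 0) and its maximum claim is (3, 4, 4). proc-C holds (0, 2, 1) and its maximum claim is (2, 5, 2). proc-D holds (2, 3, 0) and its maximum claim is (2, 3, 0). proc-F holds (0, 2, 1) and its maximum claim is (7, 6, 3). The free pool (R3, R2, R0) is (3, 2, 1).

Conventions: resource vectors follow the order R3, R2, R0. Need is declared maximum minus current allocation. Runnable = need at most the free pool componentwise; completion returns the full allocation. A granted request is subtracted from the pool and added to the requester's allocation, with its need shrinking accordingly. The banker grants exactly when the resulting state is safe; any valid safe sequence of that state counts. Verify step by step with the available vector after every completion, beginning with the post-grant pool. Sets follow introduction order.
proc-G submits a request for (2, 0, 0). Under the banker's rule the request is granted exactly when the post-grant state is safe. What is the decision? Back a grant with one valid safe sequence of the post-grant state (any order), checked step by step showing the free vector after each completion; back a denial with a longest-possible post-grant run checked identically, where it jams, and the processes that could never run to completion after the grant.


DENY. Granting would leave the state unsafe.
Key observation: after proc-D, proc-C the pool peaks at (3, 7, 2), and each blocked process is short somewhere: proc-B on R3, R0; proc-A on R3; proc-G on R0; proc-E on R0; proc-F on R3.
After a pretend grant, a maximal execution: proc-D, proc-C — then nothing else fits. Verifying each step:
  pool = (1, 2, 1)
  proc-D: need (0, 0, 0) fits (1, 2, 1); releases (2, 3, 0), pool now (3, 5, 1)
  proc-C: need (2, 3, 1) fits (3, 5, 1); releases (0, 2, 1), pool now (3, 7, 2)
  blocked: proc-B wants (7, 1, 3), pool (3, 7, 2) — not enough R3 and R0
  blocked: proc-A wants (4, 4, 1), pool (3, 7, 2) — not enough R3
  blocked: proc-G wants (0, 1, 3), pool (3, 7, 2) — not enough R0
  blocked: proc-E wants (2, 4, 4), pool (3, 7, 2) — not enough R0
  blocked: proc-F wants (7, 4, 2), pool (3, 7, 2) — not enough R3
Had the request been granted, proc-B, proc-A, proc-G, proc-E and proc-F could never finish.


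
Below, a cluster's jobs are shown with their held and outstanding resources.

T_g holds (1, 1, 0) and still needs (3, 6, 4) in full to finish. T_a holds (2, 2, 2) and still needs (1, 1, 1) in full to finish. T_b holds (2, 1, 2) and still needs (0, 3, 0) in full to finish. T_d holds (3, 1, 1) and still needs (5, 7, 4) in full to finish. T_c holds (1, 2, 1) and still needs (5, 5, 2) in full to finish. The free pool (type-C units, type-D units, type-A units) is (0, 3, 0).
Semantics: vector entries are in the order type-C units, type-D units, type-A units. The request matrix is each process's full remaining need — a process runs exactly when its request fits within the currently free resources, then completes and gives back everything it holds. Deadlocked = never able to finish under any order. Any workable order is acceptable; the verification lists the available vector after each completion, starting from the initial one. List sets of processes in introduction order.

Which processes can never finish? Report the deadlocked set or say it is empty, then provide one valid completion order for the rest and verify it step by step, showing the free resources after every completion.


No process is deadlocked.
Key observation: starting with T_b, each completion frees enough for the next — no one is permanently blocked.
A valid finishing order for the others: T_b, T_a, T_g, T_d, T_c. Step-by-step check:
  pool = (0, 3, 0)
  T_b: need (0, 3, 0) fits (0, 3, 0); releases (2, 1, 2), pool now (2, 4, 2)
  T_a: need (1, 1, 1) fits (2, 4, 2); releases (2, 2, 2), pool now (4, 6, 4)
  T_g: need (3, 6, 4) fits (4, 6, 4); releases (1, 1, 0), pool now (5, 7, 4)
  T_d: need (5, 7, 4) fits (5, 7, 4); releases (3, 1, 1), pool now (8, 8, 5)
  T_c: need (5, 5, 2) fits (8, 8, 5); releases (1, 2, 1), pool now (9, 10, 6)


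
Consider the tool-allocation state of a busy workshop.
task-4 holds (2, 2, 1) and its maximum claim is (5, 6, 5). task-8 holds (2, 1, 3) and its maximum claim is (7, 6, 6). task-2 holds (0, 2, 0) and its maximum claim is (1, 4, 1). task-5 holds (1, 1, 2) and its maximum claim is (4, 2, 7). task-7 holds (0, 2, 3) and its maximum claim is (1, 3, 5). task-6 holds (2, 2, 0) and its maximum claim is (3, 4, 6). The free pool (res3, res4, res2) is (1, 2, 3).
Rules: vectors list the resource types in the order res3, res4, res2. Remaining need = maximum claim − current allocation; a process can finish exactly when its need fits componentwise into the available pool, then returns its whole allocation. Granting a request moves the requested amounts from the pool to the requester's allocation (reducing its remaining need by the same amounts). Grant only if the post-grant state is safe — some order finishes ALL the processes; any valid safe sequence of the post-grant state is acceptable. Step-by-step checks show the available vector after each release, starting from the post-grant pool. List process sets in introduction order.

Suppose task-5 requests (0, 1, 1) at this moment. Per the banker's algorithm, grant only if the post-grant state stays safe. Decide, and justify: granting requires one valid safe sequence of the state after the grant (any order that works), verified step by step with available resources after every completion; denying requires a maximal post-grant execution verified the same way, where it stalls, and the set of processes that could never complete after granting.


DENY — the pretend-granted state is unsafe.
Key observation: after task-7, task-2 the pool peaks at (1, 5, 5), and each blocked process is short somewhere: task-4 on res3; task-8 on res3; task-5 on res3; task-6 on res2.
After a pretend grant, a maximal execution: task-7, task-2 — then nothing else fits. Check, step by step:
  pool = (1, 1, 2)
  run task-7 (needs (1, 1, 2), free (1, 1, 2)); after release of (0, 2, 3) the pool is (1, 3, 5)
  run task-2 (needs (1, 2, 1), free (1, 3, 5)); after release of (0, 2, 0) the pool is (1, 5, 5)
  blocked: task-4 wants (3, 4, 4), pool (1, 5, 5) — not enough res3
  blocked: task-8 wants (5, 5, 3), pool (1, 5, 5) — not enough res3
  blocked: task-5 wants (3, 0, 4), pool (1, 5, 5) — not enough res3
  blocked: task-6 wants (1, 2, 6), pool (1, 5, 5) — not enough res2
Had the request been granted, task-4, task-8, task-5 and task-6 could never finish.


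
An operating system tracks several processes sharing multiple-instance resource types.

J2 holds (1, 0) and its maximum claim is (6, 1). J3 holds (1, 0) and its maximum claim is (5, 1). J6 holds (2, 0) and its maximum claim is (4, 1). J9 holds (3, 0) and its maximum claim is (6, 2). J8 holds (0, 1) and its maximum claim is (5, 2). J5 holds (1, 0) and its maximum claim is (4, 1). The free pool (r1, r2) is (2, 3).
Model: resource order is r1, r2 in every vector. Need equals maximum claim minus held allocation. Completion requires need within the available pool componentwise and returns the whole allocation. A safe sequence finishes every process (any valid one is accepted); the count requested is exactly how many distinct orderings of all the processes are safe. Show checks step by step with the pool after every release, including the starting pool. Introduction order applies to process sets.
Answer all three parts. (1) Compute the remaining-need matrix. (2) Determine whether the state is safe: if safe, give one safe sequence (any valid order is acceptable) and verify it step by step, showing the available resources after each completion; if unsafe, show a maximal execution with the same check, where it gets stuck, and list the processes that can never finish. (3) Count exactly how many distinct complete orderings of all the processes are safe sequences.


(1) Outstanding need per process (order r1, r2):
  J2: (5, 1)
  J3: (4, 1)
  J6: (2, 1)
  J9: (3, 2)
  J8: (5, 1)
  J5: (3, 1)
(2) SAFE — a valid safe sequence is J6, J3, J2, J5, J9, J8.
Key observation: J6 marks the first exact bind of the order: its need (2, 1) fits the free (2, 3) with zero slack on a requested resource.
Step-by-step check:
  pool = (2, 3)
  J6 needs (2, 1) <= (2, 3) -> finishes; pool += (2, 0) = (4, 3)
  J3 needs (4, 1) <= (4, 3) -> finishes; pool += (1, 0) = (5, 3)
  J2 needs (5, 1) <= (5, 3) -> finishes; pool += (1, 0) = (6, 3)
  J5 needs (3, 1) <= (6, 3) -> finishes; pool += (1, 0) = (7, 3)
  J9 needs (3, 2) <= (7, 3) -> finishes; pool += (3, 0) = (10, 3)
  J8 needs (5, 1) <= (10, 3) -> finishes; pool += (0, 1) = (10, 4)
(3) Exactly 72 of the possible complete orderings are safe sequences.


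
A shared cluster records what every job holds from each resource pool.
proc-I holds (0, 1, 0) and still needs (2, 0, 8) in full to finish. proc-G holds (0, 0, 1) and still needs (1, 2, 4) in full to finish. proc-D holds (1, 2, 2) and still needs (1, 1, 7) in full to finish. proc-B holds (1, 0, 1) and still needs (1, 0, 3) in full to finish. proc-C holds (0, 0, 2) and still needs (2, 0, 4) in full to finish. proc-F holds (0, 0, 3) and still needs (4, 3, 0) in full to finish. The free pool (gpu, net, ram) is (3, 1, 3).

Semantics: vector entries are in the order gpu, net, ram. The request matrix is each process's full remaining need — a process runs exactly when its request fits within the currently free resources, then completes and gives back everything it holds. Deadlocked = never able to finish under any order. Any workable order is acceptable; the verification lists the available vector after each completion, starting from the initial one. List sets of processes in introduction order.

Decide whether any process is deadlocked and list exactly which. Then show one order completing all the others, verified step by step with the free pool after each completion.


Deadlocked: proc-I, proc-G, proc-D and proc-F.
Key observation: after proc-B, proc-C the pool peaks at (4, 1, 6), and each blocked process is short somewhere: proc-I on ram; proc-G on net; proc-D on ram; proc-F on net.
The rest can finish in the order proc-B, proc-C. Step-by-step check:
  pool = (3, 1, 3)
  proc-B: need (1, 0, 3) fits (3, 1, 3); releases (1, 0, 1), pool now (4, 1, 4)
  proc-C: need (2, 0, 4) fits (4, 1, 4); releases (0, 0, 2), pool now (4, 1, 6)
The stuck group stays short no matter what:
  blocked: proc-I wants (2, 0, 8), pool (4, 1, 6) — not enough ram
  blocked: proc-G wants (1, 2, 4), pool (4, 1, 6) — not enough net
  blocked: proc-D wants (1, 1, 7), pool (4, 1, 6) — not enough ram
  blocked: proc-F wants (4, 3, 0), pool (4, 1, 6) — not enough net


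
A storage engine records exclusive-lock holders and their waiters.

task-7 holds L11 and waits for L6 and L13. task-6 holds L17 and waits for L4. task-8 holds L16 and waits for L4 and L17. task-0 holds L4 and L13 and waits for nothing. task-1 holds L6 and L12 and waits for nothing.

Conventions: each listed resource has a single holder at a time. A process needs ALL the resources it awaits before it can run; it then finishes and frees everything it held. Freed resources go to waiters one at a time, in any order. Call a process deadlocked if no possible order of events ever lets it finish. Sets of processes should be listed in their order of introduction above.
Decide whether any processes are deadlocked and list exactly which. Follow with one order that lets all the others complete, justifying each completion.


Nothing here is deadlocked.
Key observation: there is no circular wait here — follow any chain and it reaches a process that is free to run now.
A valid finishing order for the others: task-1, task-0, task-6, task-8, task-7.
Step-by-step check:
  run task-1 (it waits on nothing); releases L6 and L12
  run task-0 (it waits on nothing); releases L4 and L13
  run task-6 (all its waits — L4 — are resolved); releases L17
  run task-8 (all its waits — L4 and L17 — are resolved); releases L16
  run task-7 (all its waits — L6 and L13 — are resolved); releases L11


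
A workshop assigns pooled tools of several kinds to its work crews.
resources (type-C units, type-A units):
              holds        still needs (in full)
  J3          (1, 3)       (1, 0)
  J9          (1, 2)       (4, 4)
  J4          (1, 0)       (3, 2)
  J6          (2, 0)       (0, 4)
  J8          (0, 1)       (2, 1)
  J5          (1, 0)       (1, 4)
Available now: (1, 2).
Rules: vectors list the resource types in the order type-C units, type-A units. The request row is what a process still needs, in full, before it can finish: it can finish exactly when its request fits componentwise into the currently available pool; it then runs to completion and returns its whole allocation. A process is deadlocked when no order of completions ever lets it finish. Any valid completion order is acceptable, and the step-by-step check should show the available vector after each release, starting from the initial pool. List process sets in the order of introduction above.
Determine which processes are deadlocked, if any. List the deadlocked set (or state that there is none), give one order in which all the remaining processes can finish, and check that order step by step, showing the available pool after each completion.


Nothing here is deadlocked.
Key observation: beginning at J3, releases accumulate fast enough that every process eventually fits.
A valid finishing order for the others: J3, J5, J4, J8, J6, J9. Step-by-step check:
  pool = (1, 2)
  J3: need (1, 0) fits (1, 2); releases (1, 3), pool now (2, 5)
  J5: need (1, 4) fits (2, 5); releases (1, 0), pool now (3, 5)
  J4: need (3, 2) fits (3, 5); releases (1, 0), pool now (4, 5)
  J8: need (2, 1) fits (4, 5); releases (0, 1), pool now (4, 6)
  J6: need (0, 4) fits (4, 6); releases (2, 0), pool now (6, 6)
  J9: need (4, 4) fits (6, 6); releases (1, 2), pool now (7, 8)


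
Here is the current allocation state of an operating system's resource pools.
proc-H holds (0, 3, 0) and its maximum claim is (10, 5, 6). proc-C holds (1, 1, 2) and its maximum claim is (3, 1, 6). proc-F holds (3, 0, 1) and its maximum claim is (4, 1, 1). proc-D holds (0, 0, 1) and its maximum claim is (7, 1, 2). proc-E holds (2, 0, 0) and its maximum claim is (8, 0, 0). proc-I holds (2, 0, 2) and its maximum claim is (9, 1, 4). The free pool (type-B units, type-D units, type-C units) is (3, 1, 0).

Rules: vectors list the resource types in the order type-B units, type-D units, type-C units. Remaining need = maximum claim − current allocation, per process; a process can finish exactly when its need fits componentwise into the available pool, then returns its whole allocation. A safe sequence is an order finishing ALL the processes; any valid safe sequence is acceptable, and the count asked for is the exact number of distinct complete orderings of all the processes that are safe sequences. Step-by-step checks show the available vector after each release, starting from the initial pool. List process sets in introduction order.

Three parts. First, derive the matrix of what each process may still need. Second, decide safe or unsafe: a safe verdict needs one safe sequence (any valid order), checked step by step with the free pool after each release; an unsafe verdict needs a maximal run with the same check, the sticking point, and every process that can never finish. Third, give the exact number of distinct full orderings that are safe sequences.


(1) Need matrix, components ordered type-B units, type-D units, type-C units:
  proc-H: (10, 2, 6)
  proc-C: (2, 0, 4)
  proc-F: (1, 1, 0)
  proc-D: (7, 1, 1)
  proc-E: (6, 0, 0)
  proc-I: (7, 1, 2)
(2) The state is SAFE; one workable sequence: proc-F, proc-E, proc-D, proc-I, proc-C, proc-H.
Key observation: reading the order forward, proc-F is the first process whose need (1, 1, 0) meets the free pool (3, 1, 0) exactly on a resource it requests.
Check, step by step:
  pool = (3, 1, 0)
  proc-F needs (1, 1, 0) <= (3, 1, 0) -> finishes; pool += (3, 0, 1) = (6, 1, 1)
  proc-E needs (6, 0, 0) <= (6, 1, 1) -> finishes; pool += (2, 0, 0) = (8, 1, 1)
  proc-D needs (7, 1, 1) <= (8, 1, 1) -> finishes; pool += (0, 0, 1) = (8, 1, 2)
  proc-I needs (7, 1, 2) <= (8, 1, 2) -> finishes; pool += (2, 0, 2) = (10, 1, 4)
  proc-C needs (2, 0, 4) <= (10, 1, 4) -> finishes; pool += (1, 1, 2) = (11, 2, 6)
  proc-H needs (10, 2, 6) <= (11, 2, 6) -> finishes; pool += (0, 3, 0) = (11, 5, 6)
(3) The exact count: 1 of the possible complete orderings is a safe sequence.


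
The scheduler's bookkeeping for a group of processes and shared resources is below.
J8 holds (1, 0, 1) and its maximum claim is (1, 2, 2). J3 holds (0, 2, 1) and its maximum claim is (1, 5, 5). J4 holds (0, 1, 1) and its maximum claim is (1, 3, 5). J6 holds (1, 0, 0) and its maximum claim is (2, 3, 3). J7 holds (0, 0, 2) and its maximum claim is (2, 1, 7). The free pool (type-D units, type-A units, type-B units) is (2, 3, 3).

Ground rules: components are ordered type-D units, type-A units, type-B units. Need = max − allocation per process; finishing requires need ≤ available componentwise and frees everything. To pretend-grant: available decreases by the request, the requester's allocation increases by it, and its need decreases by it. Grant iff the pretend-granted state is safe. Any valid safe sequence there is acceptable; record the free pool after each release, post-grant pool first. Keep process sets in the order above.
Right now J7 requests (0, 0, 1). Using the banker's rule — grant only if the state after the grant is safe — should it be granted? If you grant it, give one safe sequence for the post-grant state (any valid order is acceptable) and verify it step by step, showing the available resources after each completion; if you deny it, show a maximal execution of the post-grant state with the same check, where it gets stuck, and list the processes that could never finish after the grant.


DENY. Granting would leave the state unsafe.
Key observation: J8, J6 can finish, but then (4, 3, 3) is all there is, and the blocked group's type-B units demands exceed it.
On the post-grant state, J8, J6 is a maximal run — nothing extends it. Walking it through:
  pool = (2, 3, 2)
  J8: need (0, 2, 1) fits (2, 3, 2); releases (1, 0, 1), pool now (3, 3, 3)
  J6: need (1, 3, 3) fits (3, 3, 3); releases (1, 0, 0), pool now (4, 3, 3)
  J3 still needs (1, 3, 4) but only (4, 3, 3) is free — short on type-B units
  J4 still needs (1, 2, 4) but only (4, 3, 3) is free — short on type-B units
  J7 still needs (2, 1, 4) but only (4, 3, 3) is free — short on type-B units
Post-grant, the permanently blocked set is J3, J4 and J7.


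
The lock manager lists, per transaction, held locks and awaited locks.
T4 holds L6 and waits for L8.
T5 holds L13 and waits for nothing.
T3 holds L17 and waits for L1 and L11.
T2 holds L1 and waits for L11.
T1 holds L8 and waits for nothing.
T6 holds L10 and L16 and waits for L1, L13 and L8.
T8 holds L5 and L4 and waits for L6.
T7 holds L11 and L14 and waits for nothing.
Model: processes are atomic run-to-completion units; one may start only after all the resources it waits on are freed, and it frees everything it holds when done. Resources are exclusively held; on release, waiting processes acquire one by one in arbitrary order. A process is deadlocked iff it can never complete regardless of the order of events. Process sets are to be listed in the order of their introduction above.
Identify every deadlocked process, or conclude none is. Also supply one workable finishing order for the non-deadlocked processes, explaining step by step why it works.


No process is deadlocked.
Key observation: the waits form no ring: some process can always run, and its releases unblock the others one by one.
The rest can finish in the order T1, T5, T7, T2, T4, T8, T3, T6.
Walking it through:
  run T1 (it waits on nothing); releases L8
  run T5 (it waits on nothing); releases L13
  run T7 (it waits on nothing); releases L11 and L14
  T2: everything it awaited (L11) is free; runs, freeing L1
  T4: everything it awaited (L8) is free; runs, freeing L6
  T8: everything it awaited (L6) is free; runs, freeing L5 and L4
  T3: everything it awaited (L1 and L11) is free; runs, freeing L17
  T6: everything it awaited (L1, L13 and L8) is free; runs, freeing L10 and L16


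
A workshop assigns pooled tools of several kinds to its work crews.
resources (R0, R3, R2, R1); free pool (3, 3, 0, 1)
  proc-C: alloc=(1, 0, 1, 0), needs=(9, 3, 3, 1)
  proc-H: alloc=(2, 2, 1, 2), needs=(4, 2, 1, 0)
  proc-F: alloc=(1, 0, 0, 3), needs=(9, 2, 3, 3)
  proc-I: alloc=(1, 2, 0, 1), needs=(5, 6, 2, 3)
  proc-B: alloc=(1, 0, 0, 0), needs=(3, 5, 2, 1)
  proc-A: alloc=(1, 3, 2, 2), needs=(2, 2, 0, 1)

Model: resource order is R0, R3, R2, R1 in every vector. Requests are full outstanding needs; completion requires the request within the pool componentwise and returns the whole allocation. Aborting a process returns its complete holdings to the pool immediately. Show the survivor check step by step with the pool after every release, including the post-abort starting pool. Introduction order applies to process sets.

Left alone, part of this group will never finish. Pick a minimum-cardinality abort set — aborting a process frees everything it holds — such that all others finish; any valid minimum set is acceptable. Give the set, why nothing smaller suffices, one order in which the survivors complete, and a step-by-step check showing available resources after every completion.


Minimum abort set: proc-C.
Key observation: before aborting proc-C, proc-F was permanently blocked — no order could ever run it; afterwards it completes at step 5.
Minimality: the empty abort set fails — the state is deadlocked as it stands.
The survivors complete as proc-A, proc-H, proc-I, proc-B, proc-F. Walking it through (starting from the post-abort pool):
  pool = (4, 3, 1, 1)
  proc-A: need (2, 2, 0, 1) fits (4, 3, 1, 1); releases (1, 3, 2, 2), pool now (5, 6, 3, 3)
  proc-H: need (4, 2, 1, 0) fits (5, 6, 3, 3); releases (2, 2, 1, 2), pool now (7, 8, 4, 5)
  proc-I: need (5, 6, 2, 3) fits (7, 8, 4, 5); releases (1, 2, 0, 1), pool now (8, 10, 4, 6)
  proc-B: need (3, 5, 2, 1) fits (8, 10, 4, 6); releases (1, 0, 0, 0), pool now (9, 10, 4, 6)
  proc-F: need (9, 2, 3, 3) fits (9, 10, 4, 6); releases (1, 0, 0, 3), pool now (10, 10, 4, 9)


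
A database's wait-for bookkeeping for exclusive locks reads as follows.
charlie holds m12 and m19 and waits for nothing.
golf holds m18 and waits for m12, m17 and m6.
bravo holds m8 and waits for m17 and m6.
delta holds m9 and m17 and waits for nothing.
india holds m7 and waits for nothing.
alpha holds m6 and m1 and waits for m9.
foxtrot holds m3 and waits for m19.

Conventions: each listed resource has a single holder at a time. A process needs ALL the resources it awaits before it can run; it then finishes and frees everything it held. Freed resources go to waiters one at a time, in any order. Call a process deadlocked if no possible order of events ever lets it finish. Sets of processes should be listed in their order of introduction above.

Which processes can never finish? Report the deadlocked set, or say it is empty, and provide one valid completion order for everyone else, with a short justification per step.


No process is deadlocked.
Key observation: the wait relation is loop-free; peeling off processes with no waits unwinds the whole state.
A valid finishing order for the others: charlie, foxtrot, delta, alpha, india, bravo, golf.
Walking it through:
  run charlie (it waits on nothing); releases m12 and m19
  foxtrot waits on m19 — all released -> runs and releases m3
  run delta (it waits on nothing); releases m9 and m17
  alpha waits on m9 — all released -> runs and releases m6 and m1
  run india (it waits on nothing); releases m7
  bravo waits on m17 and m6 — all released -> runs and releases m8
  golf waits on m12, m17 and m6 — all released -> runs and releases m18


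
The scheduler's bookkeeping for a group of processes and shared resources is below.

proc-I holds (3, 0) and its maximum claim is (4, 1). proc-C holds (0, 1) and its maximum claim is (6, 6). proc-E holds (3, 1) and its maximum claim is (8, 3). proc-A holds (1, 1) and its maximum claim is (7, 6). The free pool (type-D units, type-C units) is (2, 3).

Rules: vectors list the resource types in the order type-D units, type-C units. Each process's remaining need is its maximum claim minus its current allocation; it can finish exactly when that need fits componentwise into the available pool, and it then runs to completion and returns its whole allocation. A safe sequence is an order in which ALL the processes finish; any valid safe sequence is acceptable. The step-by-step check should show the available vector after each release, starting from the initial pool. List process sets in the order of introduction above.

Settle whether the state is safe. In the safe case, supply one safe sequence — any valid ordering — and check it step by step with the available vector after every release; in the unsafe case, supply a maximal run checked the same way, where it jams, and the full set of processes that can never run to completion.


The state is UNSAFE.
Key observation: no order helps: past proc-I, proc-E, the free pool tops out at (8, 4), below what each blocked process needs in type-C units.
A maximal execution: proc-I, proc-E — then nothing else fits. Verifying each step:
  pool = (2, 3)
  proc-I: need (1, 1) fits (2, 3); releases (3, 0), pool now (5, 3)
  proc-E: need (5, 2) fits (5, 3); releases (3, 1), pool now (8, 4)
  proc-C cannot run: need (6, 5) vs free (8, 4) (insufficient type-C units)
  proc-A cannot run: need (6, 5) vs free (8, 4) (insufficient type-C units)
Permanently blocked: proc-C and proc-A.


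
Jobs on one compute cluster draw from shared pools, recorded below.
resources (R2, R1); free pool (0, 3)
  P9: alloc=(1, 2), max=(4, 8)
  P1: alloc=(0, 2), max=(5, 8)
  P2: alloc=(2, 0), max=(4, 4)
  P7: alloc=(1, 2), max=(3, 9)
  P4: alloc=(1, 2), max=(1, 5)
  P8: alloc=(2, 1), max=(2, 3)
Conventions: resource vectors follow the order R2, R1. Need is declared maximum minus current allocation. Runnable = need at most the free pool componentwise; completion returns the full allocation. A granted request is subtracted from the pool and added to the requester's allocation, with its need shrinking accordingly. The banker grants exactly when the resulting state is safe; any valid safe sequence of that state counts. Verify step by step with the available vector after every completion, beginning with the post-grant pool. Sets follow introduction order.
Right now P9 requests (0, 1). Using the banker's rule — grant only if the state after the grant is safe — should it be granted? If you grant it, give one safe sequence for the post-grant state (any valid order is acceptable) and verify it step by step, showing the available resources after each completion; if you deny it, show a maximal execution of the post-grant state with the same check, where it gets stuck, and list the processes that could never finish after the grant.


GRANT: granting preserves safety; a valid post-grant sequence is P8, P4, P9, P2, P1, P7.
Key observation: granting shrinks the pool to (0, 2), yet P8 still fits and the chain goes through.
Step-by-step check of the post-grant state:
  pool = (0, 2)
  P8: need (0, 2) fits (0, 2); releases (2, 1), pool now (2, 3)
  P4: need (0, 3) fits (2, 3); releases (1, 2), pool now (3, 5)
  P9: need (3, 5) fits (3, 5); releases (1, 3), pool now (4, 8)
  P2: need (2, 4) fits (4, 8); releases (2, 0), pool now (6, 8)
  P1: need (5, 6) fits (6, 8); releases (0, 2), pool now (6, 10)
  P7: need (2, 7) fits (6, 10); releases (1, 2), pool now (7, 12)


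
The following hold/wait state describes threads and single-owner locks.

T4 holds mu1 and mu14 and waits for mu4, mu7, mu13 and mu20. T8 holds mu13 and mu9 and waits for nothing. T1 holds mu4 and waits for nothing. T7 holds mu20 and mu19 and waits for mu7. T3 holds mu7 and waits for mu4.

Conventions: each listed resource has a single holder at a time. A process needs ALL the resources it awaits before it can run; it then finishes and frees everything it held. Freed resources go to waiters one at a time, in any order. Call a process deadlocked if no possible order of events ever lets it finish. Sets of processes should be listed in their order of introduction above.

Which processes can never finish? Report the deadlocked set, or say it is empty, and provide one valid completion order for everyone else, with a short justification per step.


Nothing here is deadlocked.
Key observation: the waits form no ring: some process can always run, and its releases unblock the others one by one.
A valid finishing order for the others: T1, T3, T8, T7, T4.
Walking it through:
  T1 waits on nothing -> runs at once and releases mu4
  T3 waits on mu4 — all released -> runs and releases mu7
  T8 waits on nothing -> runs at once and releases mu13 and mu9
  T7 waits on mu7 — all released -> runs and releases mu20 and mu19
  T4 waits on mu4, mu7, mu13 and mu20 — all released -> runs and releases mu1 and mu14


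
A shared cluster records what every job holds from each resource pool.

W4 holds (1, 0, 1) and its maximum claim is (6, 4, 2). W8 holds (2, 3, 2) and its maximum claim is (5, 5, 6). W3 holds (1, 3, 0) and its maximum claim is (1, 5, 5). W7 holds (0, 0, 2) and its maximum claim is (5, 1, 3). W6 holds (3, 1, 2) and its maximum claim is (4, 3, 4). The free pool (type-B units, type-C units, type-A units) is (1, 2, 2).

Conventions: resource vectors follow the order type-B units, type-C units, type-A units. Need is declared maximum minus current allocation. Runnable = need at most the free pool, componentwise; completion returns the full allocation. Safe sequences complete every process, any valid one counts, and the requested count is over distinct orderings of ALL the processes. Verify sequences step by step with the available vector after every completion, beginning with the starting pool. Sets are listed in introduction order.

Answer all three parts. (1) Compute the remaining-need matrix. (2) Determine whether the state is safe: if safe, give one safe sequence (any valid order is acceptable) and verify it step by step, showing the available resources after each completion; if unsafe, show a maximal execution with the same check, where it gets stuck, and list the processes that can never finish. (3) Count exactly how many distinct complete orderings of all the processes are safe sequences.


(1) Need matrix, components ordered type-B units, type-C units, type-A units:
  W4: (5, 4, 1)
  W8: (3, 2, 4)
  W3: (0, 2, 5)
  W7: (5, 1, 1)
  W6: (1, 2, 2)
(2) The state is SAFE; one workable sequence: W6, W8, W3, W7, W4.
Key observation: the order's first zero-slack moment is W6 ((1, 2, 2) needed, (1, 2, 2) free — a requested resource with nothing to spare).
Step-by-step check:
  pool = (1, 2, 2)
  run W6 (needs (1, 2, 2), free (1, 2, 2)); after release of (3, 1, 2) the pool is (4, 3, 4)
  run W8 (needs (3, 2, 4), free (4, 3, 4)); after release of (2, 3, 2) the pool is (6, 6, 6)
  run W3 (needs (0, 2, 5), free (6, 6, 6)); after release of (1, 3, 0) the pool is (7, 9, 6)
  run W7 (needs (5, 1, 1), free (7, 9, 6)); after release of (0, 0, 2) the pool is (7, 9, 8)
  run W4 (needs (5, 4, 1), free (7, 9, 8)); after release of (1, 0, 1) the pool is (8, 9, 9)
(3) The exact count: 6 of the possible complete orderings are safe sequences.


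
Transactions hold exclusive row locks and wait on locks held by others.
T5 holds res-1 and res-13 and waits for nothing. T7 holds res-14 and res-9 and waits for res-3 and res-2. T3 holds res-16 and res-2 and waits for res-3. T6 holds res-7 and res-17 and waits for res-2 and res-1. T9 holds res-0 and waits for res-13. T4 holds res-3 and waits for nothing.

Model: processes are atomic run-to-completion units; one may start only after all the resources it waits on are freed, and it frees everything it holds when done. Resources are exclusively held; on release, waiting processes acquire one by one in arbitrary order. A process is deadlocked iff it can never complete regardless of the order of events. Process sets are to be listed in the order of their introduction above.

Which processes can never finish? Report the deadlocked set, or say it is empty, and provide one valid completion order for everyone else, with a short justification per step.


The deadlocked set is empty.
Key observation: all waits point, directly or indirectly, at processes that can finish, so nothing is permanently blocked.
The rest can finish in the order T5, T4, T3, T7, T9, T6.
Walking it through:
  T5 waits on nothing -> runs at once and releases res-1 and res-13
  T4 waits on nothing -> runs at once and releases res-3
  T3 waits on res-3 — all released -> runs and releases res-16 and res-2
  T7 waits on res-3 and res-2 — all released -> runs and releases res-14 and res-9
  T9 waits on res-13 — all released -> runs and releases res-0
  T6 waits on res-2 and res-1 — all released -> runs and releases res-7 and res-17


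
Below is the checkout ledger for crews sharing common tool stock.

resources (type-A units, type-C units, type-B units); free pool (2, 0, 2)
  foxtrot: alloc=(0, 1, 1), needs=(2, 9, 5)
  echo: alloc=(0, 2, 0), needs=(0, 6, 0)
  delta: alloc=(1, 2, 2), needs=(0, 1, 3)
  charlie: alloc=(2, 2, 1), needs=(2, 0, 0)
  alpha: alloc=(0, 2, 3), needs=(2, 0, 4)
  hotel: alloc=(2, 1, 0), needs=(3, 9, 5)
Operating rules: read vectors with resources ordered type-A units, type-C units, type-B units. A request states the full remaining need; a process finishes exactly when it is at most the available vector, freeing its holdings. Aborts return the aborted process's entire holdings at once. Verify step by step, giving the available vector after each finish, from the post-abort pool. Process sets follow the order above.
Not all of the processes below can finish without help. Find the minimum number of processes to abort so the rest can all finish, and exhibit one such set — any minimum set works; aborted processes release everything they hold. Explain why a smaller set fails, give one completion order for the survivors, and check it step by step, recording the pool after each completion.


Abort foxtrot.
Key observation: before aborting foxtrot, hotel was permanently blocked — no order could ever run it; afterwards it completes at step 5.
No smaller set exists: with zero aborts the deadlock remains.
Survivors finish in the order: charlie, delta, alpha, echo, hotel. Walking it through (pool after the aborts first):
  pool = (2, 1, 3)
  charlie: need (2, 0, 0) fits (2, 1, 3); releases (2, 2, 1), pool now (4, 3, 4)
  delta: need (0, 1, 3) fits (4, 3, 4); releases (1, 2, 2), pool now (5, 5, 6)
  alpha: need (2, 0, 4) fits (5, 5, 6); releases (0, 2, 3), pool now (5, 7, 9)
  echo: need (0, 6, 0) fits (5, 7, 9); releases (0, 2, 0), pool now (5, 9, 9)
  hotel: need (3, 9, 5) fits (5, 9, 9); releases (2, 1, 0), pool now (7, 10, 9)


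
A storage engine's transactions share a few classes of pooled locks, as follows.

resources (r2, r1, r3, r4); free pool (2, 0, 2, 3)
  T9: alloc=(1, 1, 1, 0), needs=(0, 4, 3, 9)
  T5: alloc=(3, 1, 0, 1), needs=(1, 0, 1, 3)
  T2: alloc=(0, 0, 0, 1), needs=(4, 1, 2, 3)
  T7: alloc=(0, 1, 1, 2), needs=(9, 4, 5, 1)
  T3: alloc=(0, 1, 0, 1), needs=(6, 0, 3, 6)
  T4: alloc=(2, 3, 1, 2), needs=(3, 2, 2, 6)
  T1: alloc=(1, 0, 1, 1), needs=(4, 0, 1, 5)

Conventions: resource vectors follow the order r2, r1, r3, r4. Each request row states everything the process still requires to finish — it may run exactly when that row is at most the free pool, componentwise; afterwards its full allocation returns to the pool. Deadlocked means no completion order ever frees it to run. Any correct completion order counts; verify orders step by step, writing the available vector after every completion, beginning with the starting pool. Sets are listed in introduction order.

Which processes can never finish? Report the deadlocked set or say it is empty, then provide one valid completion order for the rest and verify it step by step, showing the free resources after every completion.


The deadlocked set is empty.
Key observation: T5 fits the free pool immediately, and its release cascades until everyone finishes.
The rest can finish in the order T5, T2, T1, T3, T4, T9, T7. Step-by-step check:
  pool = (2, 0, 2, 3)
  T5: need (1, 0, 1, 3) fits (2, 0, 2, 3); releases (3, 1, 0, 1), pool now (5, 1, 2, 4)
  T2: need (4, 1, 2, 3) fits (5, 1, 2, 4); releases (0, 0, 0, 1), pool now (5, 1, 2, 5)
  T1: need (4, 0, 1, 5) fits (5, 1, 2, 5); releases (1, 0, 1, 1), pool now (6, 1, 3, 6)
  T3: need (6, 0, 3, 6) fits (6, 1, 3, 6); releases (0, 1, 0, 1), pool now (6, 2, 3, 7)
  T4: need (3, 2, 2, 6) fits (6, 2, 3, 7); releases (2, 3, 1, 2), pool now (8, 5, 4, 9)
  T9: need (0, 4, 3, 9) fits (8, 5, 4, 9); releases (1, 1, 1, 0), pool now (9, 6, 5, 9)
  T7: need (9, 4, 5, 1) fits (9, 6, 5, 9); releases (0, 1, 1, 2), pool now (9, 7, 6, 11)


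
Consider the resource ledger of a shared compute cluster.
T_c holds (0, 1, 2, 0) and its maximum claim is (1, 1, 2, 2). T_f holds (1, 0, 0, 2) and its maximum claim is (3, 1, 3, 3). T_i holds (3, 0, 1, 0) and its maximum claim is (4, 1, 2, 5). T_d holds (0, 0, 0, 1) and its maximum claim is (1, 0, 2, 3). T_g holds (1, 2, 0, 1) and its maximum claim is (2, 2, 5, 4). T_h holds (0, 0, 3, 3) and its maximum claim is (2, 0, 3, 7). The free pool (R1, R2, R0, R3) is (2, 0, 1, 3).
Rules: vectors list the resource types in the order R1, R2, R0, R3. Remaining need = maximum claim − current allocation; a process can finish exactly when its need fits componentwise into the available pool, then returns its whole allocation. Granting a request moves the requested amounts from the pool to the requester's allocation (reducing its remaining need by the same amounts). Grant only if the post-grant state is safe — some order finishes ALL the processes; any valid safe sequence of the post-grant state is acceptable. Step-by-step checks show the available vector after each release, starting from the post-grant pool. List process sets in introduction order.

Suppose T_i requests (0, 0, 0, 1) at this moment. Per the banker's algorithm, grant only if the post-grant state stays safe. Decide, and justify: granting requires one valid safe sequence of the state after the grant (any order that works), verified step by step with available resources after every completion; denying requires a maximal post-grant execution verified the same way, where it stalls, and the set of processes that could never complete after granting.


GRANT — the state after the grant stays safe, e.g. via T_c, T_f, T_d, T_h, T_g, T_i.
Key observation: the transfer keeps a workable pool ((2, 0, 1, 2)); T_c starts the safe sequence.
Check on the post-grant state, step by step:
  pool = (2, 0, 1, 2)
  run T_c (needs (1, 0, 0, 2), free (2, 0, 1, 2)); after release of (0, 1, 2, 0) the pool is (2, 1, 3, 2)
  run T_f (needs (2, 1, 3, 1), free (2, 1, 3, 2)); after release of (1, 0, 0, 2) the pool is (3, 1, 3, 4)
  run T_d (needs (1, 0, 2, 2), free (3, 1, 3, 4)); after release of (0, 0, 0, 1) the pool is (3, 1, 3, 5)
  run T_h (needs (2, 0, 0, 4), free (3, 1, 3, 5)); after release of (0, 0, 3, 3) the pool is (3, 1, 6, 8)
  run T_g (needs (1, 0, 5, 3), free (3, 1, 6, 8)); after release of (1, 2, 0, 1) the pool is (4, 3, 6, 9)
  run T_i (needs (1, 1, 1, 4), free (4, 3, 6, 9)); after release of (3, 0, 1, 1) the pool is (7, 3, 7, 10)


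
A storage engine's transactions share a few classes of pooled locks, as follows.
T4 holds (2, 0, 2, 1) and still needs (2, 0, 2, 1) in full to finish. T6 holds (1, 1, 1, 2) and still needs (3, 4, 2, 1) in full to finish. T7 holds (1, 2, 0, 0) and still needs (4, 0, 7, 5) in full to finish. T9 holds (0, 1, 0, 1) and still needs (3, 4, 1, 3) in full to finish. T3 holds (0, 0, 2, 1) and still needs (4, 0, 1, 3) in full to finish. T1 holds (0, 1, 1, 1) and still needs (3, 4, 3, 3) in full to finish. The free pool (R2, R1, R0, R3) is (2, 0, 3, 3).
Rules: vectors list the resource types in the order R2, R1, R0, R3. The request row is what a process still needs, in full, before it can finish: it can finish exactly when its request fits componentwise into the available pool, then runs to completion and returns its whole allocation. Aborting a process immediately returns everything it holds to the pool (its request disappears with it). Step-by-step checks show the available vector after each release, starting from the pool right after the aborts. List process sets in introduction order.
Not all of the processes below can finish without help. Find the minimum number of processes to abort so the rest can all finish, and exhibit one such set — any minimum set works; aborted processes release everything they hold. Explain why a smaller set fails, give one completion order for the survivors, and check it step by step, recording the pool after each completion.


The answer: abort T9 and T1.
Key observation: T6 had no path to completion before; after the abort of T9 and T1 ((0, 2, 1, 2) returned), step 4 is where it fits.
Why nothing smaller works — every single abort fails: T4 alone leaves T6 blocked (short on R1); T6 alone leaves T9 blocked (short on R1); T7 alone leaves T6 blocked (short on R1); T9 alone leaves T6 blocked (short on R1); T3 alone leaves T6 blocked (short on R1); T1 alone leaves T6 blocked (short on R1).
One survivor order: T4, T3, T7, T6. Check, step by step (post-abort pool first):
  pool = (2, 2, 4, 5)
  run T4 (needs (2, 0, 2, 1), free (2, 2, 4, 5)); after release of (2, 0, 2, 1) the pool is (4, 2, 6, 6)
  run T3 (needs (4, 0, 1, 3), free (4, 2, 6, 6)); after release of (0, 0, 2, 1) the pool is (4, 2, 8, 7)
  run T7 (needs (4, 0, 7, 5), free (4, 2, 8, 7)); after release of (1, 2, 0, 0) the pool is (5, 4, 8, 7)
  run T6 (needs (3, 4, 2, 1), free (5, 4, 8, 7)); after release of (1, 1, 1, 2) the pool is (6, 5, 9, 9)
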